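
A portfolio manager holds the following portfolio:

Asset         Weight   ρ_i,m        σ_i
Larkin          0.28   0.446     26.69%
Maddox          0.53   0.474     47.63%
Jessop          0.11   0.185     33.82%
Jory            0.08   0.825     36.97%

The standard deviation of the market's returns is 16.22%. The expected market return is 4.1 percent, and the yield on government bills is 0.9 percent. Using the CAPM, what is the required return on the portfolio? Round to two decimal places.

β_Larkin = 0.446 × 26.69% / 16.22% = 0.7339
β_Maddox = 0.474 × 47.63% / 16.22% = 1.3919
β_Jessop = 0.185 × 33.82% / 16.22% = 0.3857
β_Jory = 0.825 × 36.97% / 16.22% = 1.8804
β_P = Σ w_i β_i = 0.28×0.7339 + 0.53×1.3919 + 0.11×0.3857 + 0.08×1.8804 = 1.1361
MRP = 4.1% − 0.9% = 3.20%
E(R_P) = R_f + β_P × MRP = 0.9% + 1.1361 × 3.2% = 4.54%

4.54%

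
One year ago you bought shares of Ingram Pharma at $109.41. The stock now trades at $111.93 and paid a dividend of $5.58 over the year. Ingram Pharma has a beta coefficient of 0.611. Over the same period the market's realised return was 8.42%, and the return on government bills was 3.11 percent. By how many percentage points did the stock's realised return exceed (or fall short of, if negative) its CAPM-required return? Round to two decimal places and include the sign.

+1.05%

Realised HPR = (P1 + D1 − P0) / P0 = (111.93 + 5.58 − 109.41) / 109.41 = 8.10 / 109.41 = 7.4033%
MRP = 8.42% − 3.11% = 5.31%
CAPM required = R_f + β·MRP = 3.11% + 0.611 × 5.31% = 6.35441%
α = realised − required = 7.4033% − 6.35441% = +1.05%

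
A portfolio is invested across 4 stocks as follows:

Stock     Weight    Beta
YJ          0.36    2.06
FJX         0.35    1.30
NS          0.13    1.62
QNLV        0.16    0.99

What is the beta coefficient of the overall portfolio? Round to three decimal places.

1.566

β_P = Σ w_i β_i = 0.36×2.06 + 0.35×1.30 + 0.13×1.62 + 0.16×0.99 = 1.5656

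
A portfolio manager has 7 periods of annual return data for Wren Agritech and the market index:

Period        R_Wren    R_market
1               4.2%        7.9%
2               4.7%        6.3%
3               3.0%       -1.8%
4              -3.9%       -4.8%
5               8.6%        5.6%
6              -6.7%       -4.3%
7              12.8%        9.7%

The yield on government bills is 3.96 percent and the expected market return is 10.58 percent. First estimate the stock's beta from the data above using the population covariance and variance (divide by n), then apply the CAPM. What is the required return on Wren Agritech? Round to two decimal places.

10.40%

Mean R_i = (4.2 + 4.7 + 3.0 − 3.9 + 8.6 − 6.7 + 12.8) / 7 = 3.2429%
Mean R_m = (7.9 + 6.3 − 1.8 − 4.8 + 5.6 − 4.3 + 9.7) / 7 = 2.6571%
Σ(R_i − R̄_i)(R_m − R̄_m) = 216.9229  ⇒  Cov = 216.9229 / 7 = 30.9890
Σ(R_m − R̄_m)² = 222.8971  ⇒  Var(R_m) = 222.8971 / 7 = 31.8424
β = Cov / Var(R_m) = 30.9890 / 31.8424 = 0.9732
MRP = 10.58% − 3.96% = 6.62%
E(R) = R_f + β × MRP = 3.96% + 0.9732 × 6.62% = 10.40%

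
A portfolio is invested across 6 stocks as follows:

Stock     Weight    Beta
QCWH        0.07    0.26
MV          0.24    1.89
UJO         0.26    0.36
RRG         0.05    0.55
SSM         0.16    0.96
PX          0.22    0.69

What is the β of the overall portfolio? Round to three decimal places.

0.898

β_P = Σ w_i β_i = 0.07×0.26 + 0.24×1.89 + 0.26×0.36 + 0.05×0.55 + 0.16×0.96 + 0.22×0.69 = 0.8983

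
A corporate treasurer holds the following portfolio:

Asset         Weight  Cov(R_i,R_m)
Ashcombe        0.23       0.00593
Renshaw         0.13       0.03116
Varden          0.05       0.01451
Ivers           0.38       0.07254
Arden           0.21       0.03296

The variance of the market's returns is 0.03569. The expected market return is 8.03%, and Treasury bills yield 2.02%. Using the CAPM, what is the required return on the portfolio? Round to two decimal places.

β_Ashcombe = 0.00593 / 0.03569 = 0.1662
β_Renshaw = 0.03116 / 0.03569 = 0.8731
β_Varden = 0.01451 / 0.03569 = 0.4066
β_Ivers = 0.07254 / 0.03569 = 2.0325
β_Arden = 0.03296 / 0.03569 = 0.9235
β_P = Σ w_i β_i = 0.23×0.1662 + 0.13×0.8731 + 0.05×0.4066 + 0.38×2.0325 + 0.21×0.9235 = 1.1383
MRP = 8.03% − 2.02% = 6.01%
E(R_P) = R_f + β_P × MRP = 2.02% + 1.1383 × 6.01% = 8.86%

8.86%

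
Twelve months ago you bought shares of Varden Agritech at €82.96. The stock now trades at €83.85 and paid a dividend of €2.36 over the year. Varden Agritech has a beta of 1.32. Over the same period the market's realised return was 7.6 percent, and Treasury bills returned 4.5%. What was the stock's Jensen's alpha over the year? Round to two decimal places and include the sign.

-4.67%

Realised HPR = (P1 + D1 − P0) / P0 = (83.85 + 2.36 − 82.96) / 82.96 = 3.25 / 82.96 = 3.9176%
MRP = 7.6% − 4.5% = 3.10%
CAPM required = R_f + β·MRP = 4.5% + 1.32 × 3.1% = 8.5920%
α = realised − required = 3.9176% − 8.5920% = -4.67%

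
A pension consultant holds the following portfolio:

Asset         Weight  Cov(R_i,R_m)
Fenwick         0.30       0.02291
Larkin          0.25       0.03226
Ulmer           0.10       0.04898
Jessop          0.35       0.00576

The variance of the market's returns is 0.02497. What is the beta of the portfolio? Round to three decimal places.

0.875

β_Fenwick = 0.02291 / 0.02497 = 0.9175
β_Larkin = 0.03226 / 0.02497 = 1.2920
β_Ulmer = 0.04898 / 0.02497 = 1.9616
β_Jessop = 0.00576 / 0.02497 = 0.2307
β_P = Σ w_i β_i = 0.30×0.9175 + 0.25×1.2920 + 0.10×1.9616 + 0.35×0.2307 = 0.8752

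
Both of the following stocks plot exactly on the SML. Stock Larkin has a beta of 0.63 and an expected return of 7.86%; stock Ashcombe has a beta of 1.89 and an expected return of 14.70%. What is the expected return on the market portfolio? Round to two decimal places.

9.87%

Both satisfy E(R) = R_f + β·MRP, so the slope of the SML is
MRP = (14.70% − 7.86%) / (1.89 − 0.63) = 6.84% / 1.26 = 5.4286%
R_f = E(R_Larkin) − β_Larkin·MRP = 7.86% − 0.63 × 5.4286% = 4.4400%
E(R_m) = R_f + MRP = 4.4400% + 5.4286% = 9.87%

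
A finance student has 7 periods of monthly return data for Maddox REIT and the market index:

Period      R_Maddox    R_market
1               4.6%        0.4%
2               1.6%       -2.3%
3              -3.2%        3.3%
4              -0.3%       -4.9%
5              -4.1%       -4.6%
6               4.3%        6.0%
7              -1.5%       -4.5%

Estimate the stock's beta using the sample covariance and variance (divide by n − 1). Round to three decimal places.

Mean R_i = (4.6 + 1.6 − 3.2 − 0.3 − 4.1 + 4.3 − 1.5) / 7 = 0.2000%
Mean R_m = (0.4 − 2.3 + 3.3 − 4.9 − 4.6 + 6.0 − 4.5) / 7 = -0.9429%
Σ(R_i − R̄_i)(R_m − R̄_m) = 41.8000  ⇒  Cov = 41.8000 / 6 = 6.9667
Σ(R_m − R̄_m)² = 111.5371  ⇒  Var(R_m) = 111.5371 / 6 = 18.5895
β = Cov / Var(R_m) = 6.9667 / 18.5895 = 0.3748

0.375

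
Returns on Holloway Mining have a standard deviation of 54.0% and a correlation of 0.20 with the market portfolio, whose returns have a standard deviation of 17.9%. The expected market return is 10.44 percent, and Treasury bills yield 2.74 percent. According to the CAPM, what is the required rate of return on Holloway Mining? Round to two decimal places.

7.39%

β = ρ × σ_i / σ_m = 0.20 × 54.0% / 17.9% = 0.6034
MRP = 10.44% − 2.74% = 7.70%
E(R) = 2.74% + 0.6034 × 7.70% = 7.39%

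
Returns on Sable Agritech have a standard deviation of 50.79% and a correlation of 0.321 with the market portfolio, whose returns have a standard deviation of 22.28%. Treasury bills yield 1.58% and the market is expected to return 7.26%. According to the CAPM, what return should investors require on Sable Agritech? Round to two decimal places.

β = ρ × σ_i / σ_m = 0.321 × 50.79% / 22.28% = 0.7318
MRP = 7.26% − 1.58% = 5.68%
E(R) = 1.58% + 0.7318 × 5.68% = 5.74%

5.74%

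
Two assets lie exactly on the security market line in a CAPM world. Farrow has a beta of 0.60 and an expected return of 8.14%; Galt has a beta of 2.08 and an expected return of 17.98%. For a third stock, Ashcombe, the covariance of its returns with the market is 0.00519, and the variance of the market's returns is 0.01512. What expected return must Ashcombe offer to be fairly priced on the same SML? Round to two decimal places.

MRP = (17.98% − 8.14%) / (2.08 − 0.60) = 6.6486%
R_f = 8.14% − 0.60 × 6.6486% = 4.1508%
β_Ashcombe = Cov / Var(R_m) = 0.00519 / 0.01512 = 0.3433
E(R_Ashcombe) = R_f + β × MRP = 4.1508% + 0.3433 × 6.6486% = 6.43%

6.43%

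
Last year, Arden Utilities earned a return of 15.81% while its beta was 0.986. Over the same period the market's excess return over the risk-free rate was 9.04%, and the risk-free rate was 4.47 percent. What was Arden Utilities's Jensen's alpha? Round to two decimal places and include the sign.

+2.43%

CAPM benchmark = R_f + β(R_m − R_f) = 4.47% + 0.986 × 9.04% = 13.38344%
α = actual − benchmark = 15.81% − 13.38344% = +2.43%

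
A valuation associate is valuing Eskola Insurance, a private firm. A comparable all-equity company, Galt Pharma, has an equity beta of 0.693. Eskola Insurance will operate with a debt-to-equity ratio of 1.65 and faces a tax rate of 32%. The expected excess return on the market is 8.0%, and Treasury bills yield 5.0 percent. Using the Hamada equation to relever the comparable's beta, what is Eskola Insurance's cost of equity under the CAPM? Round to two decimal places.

16.76%

β_L = β_U × [1 + (1 − t)(D/E)] = 0.693 × [1 + (1 − 0.32) × 1.65]
    = 0.693 × [1 + 0.68 × 1.65] = 0.693 × 2.1220 = 1.4705
E(R) = R_f + β_L × MRP = 5.0% + 1.4705 × 8.0% = 16.76%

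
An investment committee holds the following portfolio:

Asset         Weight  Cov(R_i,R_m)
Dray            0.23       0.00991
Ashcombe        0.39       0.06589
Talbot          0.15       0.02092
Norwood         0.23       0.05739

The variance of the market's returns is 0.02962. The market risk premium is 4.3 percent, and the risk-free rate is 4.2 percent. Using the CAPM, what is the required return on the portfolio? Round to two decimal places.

10.63%

β_Dray = 0.00991 / 0.02962 = 0.3346
β_Ashcombe = 0.06589 / 0.02962 = 2.2245
β_Talbot = 0.02092 / 0.02962 = 0.7063
β_Norwood = 0.05739 / 0.02962 = 1.9375
β_P = Σ w_i β_i = 0.23×0.3346 + 0.39×2.2245 + 0.15×0.7063 + 0.23×1.9375 = 1.4961
E(R_P) = R_f + β_P × MRP = 4.2% + 1.4961 × 4.3% = 10.63%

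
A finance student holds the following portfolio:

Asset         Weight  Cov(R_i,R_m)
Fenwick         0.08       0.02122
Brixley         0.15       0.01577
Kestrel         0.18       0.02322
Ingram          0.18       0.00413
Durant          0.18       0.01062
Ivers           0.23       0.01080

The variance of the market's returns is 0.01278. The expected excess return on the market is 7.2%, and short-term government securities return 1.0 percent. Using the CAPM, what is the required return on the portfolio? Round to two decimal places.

β_Fenwick = 0.02122 / 0.01278 = 1.6604
β_Brixley = 0.01577 / 0.01278 = 1.2340
β_Kestrel = 0.02322 / 0.01278 = 1.8169
β_Ingram = 0.00413 / 0.01278 = 0.3232
β_Durant = 0.01062 / 0.01278 = 0.8310
β_Ivers = 0.01080 / 0.01278 = 0.8451
β_P = Σ w_i β_i = 0.08×1.6604 + 0.15×1.2340 + 0.18×1.8169 + 0.18×0.3232 + 0.18×0.8310 + 0.23×0.8451 = 1.0471
E(R_P) = R_f + β_P × MRP = 1.0% + 1.0471 × 7.2% = 8.54%

8.54%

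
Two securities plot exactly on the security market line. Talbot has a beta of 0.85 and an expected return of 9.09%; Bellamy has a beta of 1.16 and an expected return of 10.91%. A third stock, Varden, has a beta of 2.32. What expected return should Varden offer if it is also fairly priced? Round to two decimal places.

17.72%

MRP (SML slope) = (10.91% − 9.09%) / (1.16 − 0.85) = 1.82% / 0.31 = 5.8710%
R_f (intercept) = 9.09% − 0.85 × 5.8710% = 4.0997%
E(R_Varden) = R_f + β × MRP = 4.0997% + 2.32 × 5.8710% = 17.72%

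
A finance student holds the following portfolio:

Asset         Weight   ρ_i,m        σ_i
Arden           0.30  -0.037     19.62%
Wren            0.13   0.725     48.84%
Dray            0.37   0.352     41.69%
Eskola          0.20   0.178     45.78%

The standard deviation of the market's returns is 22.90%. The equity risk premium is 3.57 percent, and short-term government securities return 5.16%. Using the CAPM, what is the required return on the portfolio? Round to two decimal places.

6.94%

β_Arden = -0.037 × 19.62% / 22.90% = -0.0317
β_Wren = 0.725 × 48.84% / 22.90% = 1.5462
β_Dray = 0.352 × 41.69% / 22.90% = 0.6408
β_Eskola = 0.178 × 45.78% / 22.90% = 0.3558
β_P = Σ w_i β_i = 0.30×-0.0317 + 0.13×1.5462 + 0.37×0.6408 + 0.20×0.3558 = 0.4998
E(R_P) = R_f + β_P × MRP = 5.16% + 0.4998 × 3.57% = 6.94%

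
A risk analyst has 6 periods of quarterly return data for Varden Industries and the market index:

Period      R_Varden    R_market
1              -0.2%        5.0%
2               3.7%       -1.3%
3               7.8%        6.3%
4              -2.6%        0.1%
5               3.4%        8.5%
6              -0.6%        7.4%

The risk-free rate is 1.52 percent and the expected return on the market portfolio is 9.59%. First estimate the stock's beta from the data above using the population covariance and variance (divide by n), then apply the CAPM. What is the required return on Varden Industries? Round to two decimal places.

Mean R_i = (-0.2 + 3.7 + 7.8 − 2.6 + 3.4 − 0.6) / 6 = 1.9167%
Mean R_m = (5.0 − 1.3 + 6.3 + 0.1 + 8.5 + 7.4) / 6 = 4.3333%
Σ(R_i − R̄_i)(R_m − R̄_m) = 17.6967  ⇒  Cov = 17.6967 / 6 = 2.9495
Σ(R_m − R̄_m)² = 80.7333  ⇒  Var(R_m) = 80.7333 / 6 = 13.4556
β = Cov / Var(R_m) = 2.9495 / 13.4556 = 0.2192
MRP = 9.59% − 1.52% = 8.07%
E(R) = R_f + β × MRP = 1.52% + 0.2192 × 8.07% = 3.29%

3.29%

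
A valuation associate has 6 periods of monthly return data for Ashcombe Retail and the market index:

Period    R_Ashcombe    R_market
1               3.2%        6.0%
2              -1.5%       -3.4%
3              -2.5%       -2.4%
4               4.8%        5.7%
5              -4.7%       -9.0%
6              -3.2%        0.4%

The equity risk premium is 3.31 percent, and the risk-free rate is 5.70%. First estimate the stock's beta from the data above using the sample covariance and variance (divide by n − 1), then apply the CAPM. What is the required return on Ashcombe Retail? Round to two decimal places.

7.64%

Mean R_i = (3.2 − 1.5 − 2.5 + 4.8 − 4.7 − 3.2) / 6 = -0.6500%
Mean R_m = (6.0 − 3.4 − 2.4 + 5.7 − 9.0 + 0.4) / 6 = -0.4500%
Σ(R_i − R̄_i)(R_m − R̄_m) = 96.9250  ⇒  Cov = 96.9250 / 5 = 19.3850
Σ(R_m − R̄_m)² = 165.7550  ⇒  Var(R_m) = 165.7550 / 5 = 33.1510
β = Cov / Var(R_m) = 19.3850 / 33.1510 = 0.5847
E(R) = R_f + β × MRP = 5.70% + 0.5847 × 3.31% = 7.64%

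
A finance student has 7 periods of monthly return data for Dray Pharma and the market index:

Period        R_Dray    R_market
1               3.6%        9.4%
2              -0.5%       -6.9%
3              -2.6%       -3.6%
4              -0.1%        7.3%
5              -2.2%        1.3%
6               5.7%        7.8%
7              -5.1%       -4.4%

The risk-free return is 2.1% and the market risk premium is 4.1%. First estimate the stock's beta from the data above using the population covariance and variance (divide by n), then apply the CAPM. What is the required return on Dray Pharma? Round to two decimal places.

Mean R_i = (3.6 − 0.5 − 2.6 − 0.1 − 2.2 + 5.7 − 5.1) / 7 = -0.1714%
Mean R_m = (9.4 − 6.9 − 3.6 + 7.3 + 1.3 + 7.8 − 4.4) / 7 = 1.5571%
Σ(R_i − R̄_i)(R_m − R̄_m) = 111.8286  ⇒  Cov = 111.8286 / 7 = 15.9755
Σ(R_m − R̄_m)² = 267.1371  ⇒  Var(R_m) = 267.1371 / 7 = 38.1624
β = Cov / Var(R_m) = 15.9755 / 38.1624 = 0.4186
E(R) = R_f + β × MRP = 2.1% + 0.4186 × 4.1% = 3.82%

3.82%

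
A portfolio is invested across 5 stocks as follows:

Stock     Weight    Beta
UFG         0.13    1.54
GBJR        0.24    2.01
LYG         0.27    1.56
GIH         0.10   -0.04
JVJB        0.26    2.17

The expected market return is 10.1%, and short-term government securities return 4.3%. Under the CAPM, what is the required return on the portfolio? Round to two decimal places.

13.95%

β_P = Σ w_i β_i = 0.13×1.54 + 0.24×2.01 + 0.27×1.56 + 0.10×-0.04 + 0.26×2.17 = 1.6640
MRP = 10.1% − 4.3% = 5.80%
E(R_P) = R_f + β_P × MRP = 4.3% + 1.6640 × 5.8% = 13.95%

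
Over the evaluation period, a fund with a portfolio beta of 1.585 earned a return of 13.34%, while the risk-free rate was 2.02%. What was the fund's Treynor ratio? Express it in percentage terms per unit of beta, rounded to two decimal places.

7.14%

Treynor = (R_P − R_f) / β_P = (13.34% − 2.02%) / 1.5850 = 11.32% / 1.5850 = 7.14%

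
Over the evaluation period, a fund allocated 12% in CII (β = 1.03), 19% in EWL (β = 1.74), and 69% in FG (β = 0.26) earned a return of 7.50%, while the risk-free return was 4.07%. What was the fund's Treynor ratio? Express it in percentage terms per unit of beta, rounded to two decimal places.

5.41%

β_P = 0.12×1.03 + 0.19×1.74 + 0.69×0.26 = 0.6336
Treynor = (R_P − R_f) / β_P = (7.50% − 4.07%) / 0.6336 = 3.43% / 0.6336 = 5.41%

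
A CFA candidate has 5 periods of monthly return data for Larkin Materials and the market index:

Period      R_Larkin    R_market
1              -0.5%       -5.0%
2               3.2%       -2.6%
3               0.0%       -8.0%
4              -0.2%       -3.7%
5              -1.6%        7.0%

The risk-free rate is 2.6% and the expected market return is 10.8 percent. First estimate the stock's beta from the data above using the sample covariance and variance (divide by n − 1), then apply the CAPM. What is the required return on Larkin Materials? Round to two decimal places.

1.70%

Mean R_i = (-0.5 + 3.2 + 0.0 − 0.2 − 1.6) / 5 = 0.1800%
Mean R_m = (-5.0 − 2.6 − 8.0 − 3.7 + 7.0) / 5 = -2.4600%
Σ(R_i − R̄_i)(R_m − R̄_m) = -14.0660  ⇒  Cov = -14.0660 / 4 = -3.5165
Σ(R_m − R̄_m)² = 128.1920  ⇒  Var(R_m) = 128.1920 / 4 = 32.0480
β = Cov / Var(R_m) = -3.5165 / 32.0480 = -0.1097
MRP = 10.8% − 2.6% = 8.20%
E(R) = R_f + β × MRP = 2.6% + -0.1097 × 8.2% = 1.70%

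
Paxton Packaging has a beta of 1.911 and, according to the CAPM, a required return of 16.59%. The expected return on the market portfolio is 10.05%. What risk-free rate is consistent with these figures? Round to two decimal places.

2.87%

E(R) = R_f + β(E(R_m) − R_f) = R_f(1 − β) + β·E(R_m)
16.59% = R_f × (1 − 1.911) + 1.911 × 10.05%
16.59% = R_f × -0.911 + 19.20555%
R_f = (16.59% − 19.20555%) / -0.911 = 2.87%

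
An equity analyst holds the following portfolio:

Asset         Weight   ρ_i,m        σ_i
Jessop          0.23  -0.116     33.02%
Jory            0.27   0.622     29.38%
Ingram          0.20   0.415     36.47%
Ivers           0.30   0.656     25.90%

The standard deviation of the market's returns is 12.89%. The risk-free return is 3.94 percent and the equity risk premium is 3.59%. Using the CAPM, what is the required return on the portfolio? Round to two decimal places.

7.33%

β_Jessop = -0.116 × 33.02% / 12.89% = -0.2972
β_Jory = 0.622 × 29.38% / 12.89% = 1.4177
β_Ingram = 0.415 × 36.47% / 12.89% = 1.1742
β_Ivers = 0.656 × 25.90% / 12.89% = 1.3181
β_P = Σ w_i β_i = 0.23×-0.2972 + 0.27×1.4177 + 0.20×1.1742 + 0.30×1.3181 = 0.9447
E(R_P) = R_f + β_P × MRP = 3.94% + 0.9447 × 3.59% = 7.33%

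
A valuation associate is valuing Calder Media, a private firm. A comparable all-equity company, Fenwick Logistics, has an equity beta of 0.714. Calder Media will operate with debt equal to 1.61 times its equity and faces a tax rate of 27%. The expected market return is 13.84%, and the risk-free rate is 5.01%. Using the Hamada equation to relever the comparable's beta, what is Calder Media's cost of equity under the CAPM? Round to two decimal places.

18.72%

β_L = β_U × [1 + (1 − t)(D/E)] = 0.714 × [1 + (1 − 0.27) × 1.61]
    = 0.714 × [1 + 0.73 × 1.61] = 0.714 × 2.1753 = 1.5532
MRP = 13.84% − 5.01% = 8.83%
E(R) = R_f + β_L × MRP = 5.01% + 1.5532 × 8.83% = 18.72%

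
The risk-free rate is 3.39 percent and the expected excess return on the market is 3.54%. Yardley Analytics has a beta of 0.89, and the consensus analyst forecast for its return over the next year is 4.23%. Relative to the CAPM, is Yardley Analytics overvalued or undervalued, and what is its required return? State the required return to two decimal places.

Overvalued; required return 6.54%

Required return = R_f + β·MRP = 3.39% + 0.89 × 3.54% = 6.54%
Forecast 4.23% < required 6.54% → the stock plots below the SML → overvalued.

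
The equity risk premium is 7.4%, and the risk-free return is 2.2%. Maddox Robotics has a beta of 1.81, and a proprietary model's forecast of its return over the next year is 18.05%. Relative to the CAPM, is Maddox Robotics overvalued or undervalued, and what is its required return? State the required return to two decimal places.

Undervalued; required return 15.59%

Required return = R_f + β·MRP = 2.2% + 1.81 × 7.4% = 15.59%
Forecast 18.05% > required 15.59% → the stock plots above the SML → undervalued.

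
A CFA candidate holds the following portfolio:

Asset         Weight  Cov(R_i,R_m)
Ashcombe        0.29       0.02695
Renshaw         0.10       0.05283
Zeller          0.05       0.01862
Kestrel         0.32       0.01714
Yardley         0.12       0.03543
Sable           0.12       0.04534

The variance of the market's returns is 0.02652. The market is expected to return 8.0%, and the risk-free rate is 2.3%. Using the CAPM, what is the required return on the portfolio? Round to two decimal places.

8.58%

β_Ashcombe = 0.02695 / 0.02652 = 1.0162
β_Renshaw = 0.05283 / 0.02652 = 1.9921
β_Zeller = 0.01862 / 0.02652 = 0.7021
β_Kestrel = 0.01714 / 0.02652 = 0.6463
β_Yardley = 0.03543 / 0.02652 = 1.3360
β_Sable = 0.04534 / 0.02652 = 1.7097
β_P = Σ w_i β_i = 0.29×1.0162 + 0.10×1.9921 + 0.05×0.7021 + 0.32×0.6463 + 0.12×1.3360 + 0.12×1.7097 = 1.1013
MRP = 8.0% − 2.3% = 5.70%
E(R_P) = R_f + β_P × MRP = 2.3% + 1.1013 × 5.7% = 8.58%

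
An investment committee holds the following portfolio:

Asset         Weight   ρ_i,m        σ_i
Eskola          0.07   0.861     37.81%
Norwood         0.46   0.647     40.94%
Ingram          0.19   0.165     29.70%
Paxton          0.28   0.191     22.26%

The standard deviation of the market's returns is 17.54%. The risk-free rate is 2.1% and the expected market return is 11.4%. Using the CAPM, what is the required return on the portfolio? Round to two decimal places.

β_Eskola = 0.861 × 37.81% / 17.54% = 1.8560
β_Norwood = 0.647 × 40.94% / 17.54% = 1.5102
β_Ingram = 0.165 × 29.70% / 17.54% = 0.2794
β_Paxton = 0.191 × 22.26% / 17.54% = 0.2424
β_P = Σ w_i β_i = 0.07×1.8560 + 0.46×1.5102 + 0.19×0.2794 + 0.28×0.2424 = 0.9456
MRP = 11.4% − 2.1% = 9.30%
E(R_P) = R_f + β_P × MRP = 2.1% + 0.9456 × 9.3% = 10.89%

10.89%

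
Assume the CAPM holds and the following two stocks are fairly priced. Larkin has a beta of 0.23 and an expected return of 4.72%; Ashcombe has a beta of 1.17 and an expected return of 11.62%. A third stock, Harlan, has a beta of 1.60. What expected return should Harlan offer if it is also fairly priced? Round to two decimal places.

MRP (SML slope) = (11.62% − 4.72%) / (1.17 − 0.23) = 6.90% / 0.94 = 7.3404%
R_f (intercept) = 4.72% − 0.23 × 7.3404% = 3.0317%
E(R_Harlan) = R_f + β × MRP = 3.0317% + 1.60 × 7.3404% = 14.78%

14.78%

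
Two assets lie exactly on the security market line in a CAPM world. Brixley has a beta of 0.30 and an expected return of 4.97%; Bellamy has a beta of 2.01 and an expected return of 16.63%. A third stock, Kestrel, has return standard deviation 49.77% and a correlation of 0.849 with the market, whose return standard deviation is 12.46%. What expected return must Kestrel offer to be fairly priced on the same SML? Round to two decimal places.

26.05%

MRP = (16.63% − 4.97%) / (2.01 − 0.30) = 6.8187%
R_f = 4.97% − 0.30 × 6.8187% = 2.9244%
β_Kestrel = ρ·σ_i/σ_m = 0.849 × 49.77 / 12.46 = 3.3912
E(R_Kestrel) = R_f + β × MRP = 2.9244% + 3.3912 × 6.8187% = 26.05%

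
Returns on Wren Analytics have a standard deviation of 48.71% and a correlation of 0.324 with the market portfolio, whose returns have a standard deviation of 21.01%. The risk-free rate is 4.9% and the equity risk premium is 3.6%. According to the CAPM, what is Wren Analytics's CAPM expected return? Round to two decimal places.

7.60%

β = ρ × σ_i / σ_m = 0.324 × 48.71% / 21.01% = 0.7512
E(R) = 4.9% + 0.7512 × 3.6% = 7.60%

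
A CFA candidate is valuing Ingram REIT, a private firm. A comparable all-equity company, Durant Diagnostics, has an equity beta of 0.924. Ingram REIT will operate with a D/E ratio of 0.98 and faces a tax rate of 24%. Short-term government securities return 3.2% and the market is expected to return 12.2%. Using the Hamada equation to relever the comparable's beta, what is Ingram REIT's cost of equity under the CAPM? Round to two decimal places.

β_L = β_U × [1 + (1 − t)(D/E)] = 0.924 × [1 + (1 − 0.24) × 0.98]
    = 0.924 × [1 + 0.76 × 0.98] = 0.924 × 1.7448 = 1.6122
MRP = 12.2% − 3.2% = 9.00%
E(R) = R_f + β_L × MRP = 3.2% + 1.6122 × 9.0% = 17.71%

17.71%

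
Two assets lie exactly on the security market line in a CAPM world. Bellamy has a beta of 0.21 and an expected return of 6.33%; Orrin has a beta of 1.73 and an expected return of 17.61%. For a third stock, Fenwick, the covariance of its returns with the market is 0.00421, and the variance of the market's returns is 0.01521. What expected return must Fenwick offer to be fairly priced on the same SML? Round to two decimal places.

MRP = (17.61% − 6.33%) / (1.73 − 0.21) = 7.4211%
R_f = 6.33% − 0.21 × 7.4211% = 4.7716%
β_Fenwick = Cov / Var(R_m) = 0.00421 / 0.01521 = 0.2768
E(R_Fenwick) = R_f + β × MRP = 4.7716% + 0.2768 × 7.4211% = 6.83%

6.83%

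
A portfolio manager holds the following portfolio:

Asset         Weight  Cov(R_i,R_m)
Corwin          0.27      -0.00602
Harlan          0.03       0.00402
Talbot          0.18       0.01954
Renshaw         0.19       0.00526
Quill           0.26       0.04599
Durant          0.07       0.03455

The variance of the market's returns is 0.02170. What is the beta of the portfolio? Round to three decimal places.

β_Corwin = -0.00602 / 0.02170 = -0.2774
β_Harlan = 0.00402 / 0.02170 = 0.1853
β_Talbot = 0.01954 / 0.02170 = 0.9005
β_Renshaw = 0.00526 / 0.02170 = 0.2424
β_Quill = 0.04599 / 0.02170 = 2.1194
β_Durant = 0.03455 / 0.02170 = 1.5922
β_P = Σ w_i β_i = 0.27×-0.2774 + 0.03×0.1853 + 0.18×0.9005 + 0.19×0.2424 + 0.26×2.1194 + 0.07×1.5922 = 0.8013

0.801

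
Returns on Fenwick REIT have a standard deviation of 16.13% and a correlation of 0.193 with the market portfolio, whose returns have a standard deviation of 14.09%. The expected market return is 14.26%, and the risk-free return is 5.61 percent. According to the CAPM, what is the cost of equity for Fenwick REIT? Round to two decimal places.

β = ρ × σ_i / σ_m = 0.193 × 16.13% / 14.09% = 0.2209
MRP = 14.26% − 5.61% = 8.65%
E(R) = 5.61% + 0.2209 × 8.65% = 7.52%

7.52%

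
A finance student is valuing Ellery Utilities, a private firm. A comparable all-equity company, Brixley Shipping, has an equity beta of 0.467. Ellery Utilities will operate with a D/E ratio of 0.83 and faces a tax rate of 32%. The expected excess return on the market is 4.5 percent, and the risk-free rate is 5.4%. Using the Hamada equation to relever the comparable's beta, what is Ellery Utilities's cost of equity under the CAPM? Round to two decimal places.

β_L = β_U × [1 + (1 − t)(D/E)] = 0.467 × [1 + (1 − 0.32) × 0.83]
    = 0.467 × [1 + 0.68 × 0.83] = 0.467 × 1.5644 = 0.7306
E(R) = R_f + β_L × MRP = 5.4% + 0.7306 × 4.5% = 8.69%

8.69%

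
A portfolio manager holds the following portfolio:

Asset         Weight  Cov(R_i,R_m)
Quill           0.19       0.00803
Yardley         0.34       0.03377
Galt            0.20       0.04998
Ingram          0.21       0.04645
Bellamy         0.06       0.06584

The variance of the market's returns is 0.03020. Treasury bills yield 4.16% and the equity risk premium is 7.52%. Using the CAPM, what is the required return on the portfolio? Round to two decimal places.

13.30%

β_Quill = 0.00803 / 0.03020 = 0.2659
β_Yardley = 0.03377 / 0.03020 = 1.1182
β_Galt = 0.04998 / 0.03020 = 1.6550
β_Ingram = 0.04645 / 0.03020 = 1.5381
β_Bellamy = 0.06584 / 0.03020 = 2.1801
β_P = Σ w_i β_i = 0.19×0.2659 + 0.34×1.1182 + 0.20×1.6550 + 0.21×1.5381 + 0.06×2.1801 = 1.2155
E(R_P) = R_f + β_P × MRP = 4.16% + 1.2155 × 7.52% = 13.30%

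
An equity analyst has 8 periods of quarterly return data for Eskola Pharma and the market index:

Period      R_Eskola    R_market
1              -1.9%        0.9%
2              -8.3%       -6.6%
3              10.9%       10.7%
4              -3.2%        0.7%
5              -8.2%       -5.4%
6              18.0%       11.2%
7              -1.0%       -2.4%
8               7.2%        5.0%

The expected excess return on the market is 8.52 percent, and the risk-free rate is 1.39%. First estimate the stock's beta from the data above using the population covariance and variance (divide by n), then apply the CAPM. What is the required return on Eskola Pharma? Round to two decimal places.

Mean R_i = (-1.9 − 8.3 + 10.9 − 3.2 − 8.2 + 18.0 − 1.0 + 7.2) / 8 = 1.6875%
Mean R_m = (0.9 − 6.6 + 10.7 + 0.7 − 5.4 + 11.2 − 2.4 + 5.0) / 8 = 1.7625%
Σ(R_i − R̄_i)(R_m − R̄_m) = 427.9463  ⇒  Cov = 427.9463 / 8 = 53.4933
Σ(R_m − R̄_m)² = 319.8588  ⇒  Var(R_m) = 319.8588 / 8 = 39.9824
β = Cov / Var(R_m) = 53.4933 / 39.9824 = 1.3379
E(R) = R_f + β × MRP = 1.39% + 1.3379 × 8.52% = 12.79%

12.79%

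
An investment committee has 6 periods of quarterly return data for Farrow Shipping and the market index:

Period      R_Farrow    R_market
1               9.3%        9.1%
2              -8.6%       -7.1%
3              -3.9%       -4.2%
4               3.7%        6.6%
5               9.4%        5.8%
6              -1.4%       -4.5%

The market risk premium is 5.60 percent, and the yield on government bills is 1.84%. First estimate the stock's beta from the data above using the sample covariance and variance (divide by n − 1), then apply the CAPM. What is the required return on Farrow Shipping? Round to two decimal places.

Mean R_i = (9.3 − 8.6 − 3.9 + 3.7 + 9.4 − 1.4) / 6 = 1.4167%
Mean R_m = (9.1 − 7.1 − 4.2 + 6.6 + 5.8 − 4.5) / 6 = 0.9500%
Σ(R_i − R̄_i)(R_m − R̄_m) = 239.2350  ⇒  Cov = 239.2350 / 5 = 47.8470
Σ(R_m − R̄_m)² = 242.8950  ⇒  Var(R_m) = 242.8950 / 5 = 48.5790
β = Cov / Var(R_m) = 47.8470 / 48.5790 = 0.9849
E(R) = R_f + β × MRP = 1.84% + 0.9849 × 5.60% = 7.36%

7.36%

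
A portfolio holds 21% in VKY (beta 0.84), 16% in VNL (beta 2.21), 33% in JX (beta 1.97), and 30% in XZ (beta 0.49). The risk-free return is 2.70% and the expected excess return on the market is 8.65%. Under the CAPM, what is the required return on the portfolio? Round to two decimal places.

β_P = Σ w_i β_i = 0.21×0.84 + 0.16×2.21 + 0.33×1.97 + 0.30×0.49 = 1.3271
E(R_P) = R_f + β_P × MRP = 2.70% + 1.3271 × 8.65% = 14.18%

14.18%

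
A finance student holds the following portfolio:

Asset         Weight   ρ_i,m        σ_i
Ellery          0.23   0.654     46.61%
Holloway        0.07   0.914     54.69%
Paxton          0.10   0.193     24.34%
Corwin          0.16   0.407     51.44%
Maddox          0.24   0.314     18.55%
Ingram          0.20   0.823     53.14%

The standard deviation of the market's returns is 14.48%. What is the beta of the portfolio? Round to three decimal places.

1.690

β_Ellery = 0.654 × 46.61% / 14.48% = 2.1052
β_Holloway = 0.914 × 54.69% / 14.48% = 3.4521
β_Paxton = 0.193 × 24.34% / 14.48% = 0.3244
β_Corwin = 0.407 × 51.44% / 14.48% = 1.4459
β_Maddox = 0.314 × 18.55% / 14.48% = 0.4023
β_Ingram = 0.823 × 53.14% / 14.48% = 3.0203
β_P = Σ w_i β_i = 0.23×2.1052 + 0.07×3.4521 + 0.10×0.3244 + 0.16×1.4459 + 0.24×0.4023 + 0.20×3.0203 = 1.6902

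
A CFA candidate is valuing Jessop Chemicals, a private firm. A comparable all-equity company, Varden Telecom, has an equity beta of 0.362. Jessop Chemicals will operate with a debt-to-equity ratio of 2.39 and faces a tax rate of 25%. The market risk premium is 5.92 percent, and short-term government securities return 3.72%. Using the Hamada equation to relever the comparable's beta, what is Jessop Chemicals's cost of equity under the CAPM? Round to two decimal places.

β_L = β_U × [1 + (1 − t)(D/E)] = 0.362 × [1 + (1 − 0.25) × 2.39]
    = 0.362 × [1 + 0.75 × 2.39] = 0.362 × 2.7925 = 1.0109
E(R) = R_f + β_L × MRP = 3.72% + 1.0109 × 5.92% = 9.70%

9.70%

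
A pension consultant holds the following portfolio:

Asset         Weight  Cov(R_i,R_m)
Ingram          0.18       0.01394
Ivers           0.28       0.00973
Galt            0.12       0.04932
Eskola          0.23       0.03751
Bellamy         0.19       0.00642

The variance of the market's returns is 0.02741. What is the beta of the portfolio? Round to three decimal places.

β_Ingram = 0.01394 / 0.02741 = 0.5086
β_Ivers = 0.00973 / 0.02741 = 0.3550
β_Galt = 0.04932 / 0.02741 = 1.7993
β_Eskola = 0.03751 / 0.02741 = 1.3685
β_Bellamy = 0.00642 / 0.02741 = 0.2342
β_P = Σ w_i β_i = 0.18×0.5086 + 0.28×0.3550 + 0.12×1.7993 + 0.23×1.3685 + 0.19×0.2342 = 0.7661

0.766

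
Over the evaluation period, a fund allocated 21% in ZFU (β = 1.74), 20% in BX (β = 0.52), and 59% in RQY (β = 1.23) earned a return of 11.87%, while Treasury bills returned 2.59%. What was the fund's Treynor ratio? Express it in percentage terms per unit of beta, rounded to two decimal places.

β_P = 0.21×1.74 + 0.20×0.52 + 0.59×1.23 = 1.1951
Treynor = (R_P − R_f) / β_P = (11.87% − 2.59%) / 1.1951 = 9.28% / 1.1951 = 7.77%

7.77%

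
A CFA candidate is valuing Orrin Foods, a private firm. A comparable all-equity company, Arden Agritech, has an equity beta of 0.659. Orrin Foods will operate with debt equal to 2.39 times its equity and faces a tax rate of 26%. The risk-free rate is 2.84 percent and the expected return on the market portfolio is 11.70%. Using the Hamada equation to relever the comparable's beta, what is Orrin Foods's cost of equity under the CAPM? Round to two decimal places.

19.01%

β_L = β_U × [1 + (1 − t)(D/E)] = 0.659 × [1 + (1 − 0.26) × 2.39]
    = 0.659 × [1 + 0.74 × 2.39] = 0.659 × 2.7686 = 1.8245
MRP = 11.70% − 2.84% = 8.86%
E(R) = R_f + β_L × MRP = 2.84% + 1.8245 × 8.86% = 19.01%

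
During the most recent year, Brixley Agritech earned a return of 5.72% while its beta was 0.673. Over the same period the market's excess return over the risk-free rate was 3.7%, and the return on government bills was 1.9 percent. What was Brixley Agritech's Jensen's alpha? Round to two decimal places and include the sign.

CAPM benchmark = R_f + β(R_m − R_f) = 1.9% + 0.673 × 3.7% = 4.3901%
α = actual − benchmark = 5.72% − 4.3901% = +1.33%

+1.33%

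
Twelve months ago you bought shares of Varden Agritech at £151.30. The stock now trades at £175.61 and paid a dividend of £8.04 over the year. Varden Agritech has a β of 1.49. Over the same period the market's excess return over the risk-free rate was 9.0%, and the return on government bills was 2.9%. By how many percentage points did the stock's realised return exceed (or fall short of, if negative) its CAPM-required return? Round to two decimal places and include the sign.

+5.07%

Realised HPR = (P1 + D1 − P0) / P0 = (175.61 + 8.04 − 151.30) / 151.30 = 32.35 / 151.30 = 21.3814%
CAPM required = R_f + β·MRP = 2.9% + 1.49 × 9.0% = 16.3100%
α = realised − required = 21.3814% − 16.3100% = +5.07%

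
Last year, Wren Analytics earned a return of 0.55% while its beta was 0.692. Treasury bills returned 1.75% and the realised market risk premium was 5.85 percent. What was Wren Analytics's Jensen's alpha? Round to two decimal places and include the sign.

-5.25%

CAPM benchmark = R_f + β(R_m − R_f) = 1.75% + 0.692 × 5.85% = 5.79820%
α = actual − benchmark = 0.55% − 5.79820% = -5.25%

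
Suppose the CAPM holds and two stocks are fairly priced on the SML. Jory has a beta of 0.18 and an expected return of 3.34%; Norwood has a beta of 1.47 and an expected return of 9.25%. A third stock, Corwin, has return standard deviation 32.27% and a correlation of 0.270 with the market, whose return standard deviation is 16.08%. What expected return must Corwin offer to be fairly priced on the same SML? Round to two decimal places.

5.00%

MRP = (9.25% − 3.34%) / (1.47 − 0.18) = 4.5814%
R_f = 3.34% − 0.18 × 4.5814% = 2.5153%
β_Corwin = ρ·σ_i/σ_m = 0.270 × 32.27 / 16.08 = 0.5418
E(R_Corwin) = R_f + β × MRP = 2.5153% + 0.5418 × 4.5814% = 5.00%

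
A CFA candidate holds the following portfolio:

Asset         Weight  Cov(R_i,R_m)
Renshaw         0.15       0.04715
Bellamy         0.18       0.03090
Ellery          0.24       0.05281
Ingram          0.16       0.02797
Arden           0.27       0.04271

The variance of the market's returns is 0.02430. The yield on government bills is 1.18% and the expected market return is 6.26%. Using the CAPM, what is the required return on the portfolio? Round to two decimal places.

β_Renshaw = 0.04715 / 0.02430 = 1.9403
β_Bellamy = 0.03090 / 0.02430 = 1.2716
β_Ellery = 0.05281 / 0.02430 = 2.1733
β_Ingram = 0.02797 / 0.02430 = 1.1510
β_Arden = 0.04271 / 0.02430 = 1.7576
β_P = Σ w_i β_i = 0.15×1.9403 + 0.18×1.2716 + 0.24×2.1733 + 0.16×1.1510 + 0.27×1.7576 = 1.7002
MRP = 6.26% − 1.18% = 5.08%
E(R_P) = R_f + β_P × MRP = 1.18% + 1.7002 × 5.08% = 9.82%

9.82%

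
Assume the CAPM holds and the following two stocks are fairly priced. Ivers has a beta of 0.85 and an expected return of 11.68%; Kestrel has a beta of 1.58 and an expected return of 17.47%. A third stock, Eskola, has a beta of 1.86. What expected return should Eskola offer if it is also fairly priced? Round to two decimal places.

19.69%

MRP (SML slope) = (17.47% − 11.68%) / (1.58 − 0.85) = 5.79% / 0.73 = 7.9315%
R_f (intercept) = 11.68% − 0.85 × 7.9315% = 4.9382%
E(R_Eskola) = R_f + β × MRP = 4.9382% + 1.86 × 7.9315% = 19.69%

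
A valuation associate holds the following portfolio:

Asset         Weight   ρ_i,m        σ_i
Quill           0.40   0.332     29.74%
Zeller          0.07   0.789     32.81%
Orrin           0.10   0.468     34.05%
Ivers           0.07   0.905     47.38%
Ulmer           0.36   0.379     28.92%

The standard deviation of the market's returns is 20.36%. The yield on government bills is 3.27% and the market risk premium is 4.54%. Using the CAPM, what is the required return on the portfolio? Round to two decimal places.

β_Quill = 0.332 × 29.74% / 20.36% = 0.4850
β_Zeller = 0.789 × 32.81% / 20.36% = 1.2715
β_Orrin = 0.468 × 34.05% / 20.36% = 0.7827
β_Ivers = 0.905 × 47.38% / 20.36% = 2.1060
β_Ulmer = 0.379 × 28.92% / 20.36% = 0.5383
β_P = Σ w_i β_i = 0.40×0.4850 + 0.07×1.2715 + 0.10×0.7827 + 0.07×2.1060 + 0.36×0.5383 = 0.7025
E(R_P) = R_f + β_P × MRP = 3.27% + 0.7025 × 4.54% = 6.46%

6.46%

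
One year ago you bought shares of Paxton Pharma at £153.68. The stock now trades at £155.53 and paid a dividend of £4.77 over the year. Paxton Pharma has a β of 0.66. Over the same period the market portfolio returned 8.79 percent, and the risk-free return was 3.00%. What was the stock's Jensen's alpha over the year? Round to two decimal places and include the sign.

-2.51%

Realised HPR = (P1 + D1 − P0) / P0 = (155.53 + 4.77 − 153.68) / 153.68 = 6.62 / 153.68 = 4.3077%
MRP = 8.79% − 3.00% = 5.79%
CAPM required = R_f + β·MRP = 3.00% + 0.66 × 5.79% = 6.8214%
α = realised − required = 4.3077% − 6.8214% = -2.51%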